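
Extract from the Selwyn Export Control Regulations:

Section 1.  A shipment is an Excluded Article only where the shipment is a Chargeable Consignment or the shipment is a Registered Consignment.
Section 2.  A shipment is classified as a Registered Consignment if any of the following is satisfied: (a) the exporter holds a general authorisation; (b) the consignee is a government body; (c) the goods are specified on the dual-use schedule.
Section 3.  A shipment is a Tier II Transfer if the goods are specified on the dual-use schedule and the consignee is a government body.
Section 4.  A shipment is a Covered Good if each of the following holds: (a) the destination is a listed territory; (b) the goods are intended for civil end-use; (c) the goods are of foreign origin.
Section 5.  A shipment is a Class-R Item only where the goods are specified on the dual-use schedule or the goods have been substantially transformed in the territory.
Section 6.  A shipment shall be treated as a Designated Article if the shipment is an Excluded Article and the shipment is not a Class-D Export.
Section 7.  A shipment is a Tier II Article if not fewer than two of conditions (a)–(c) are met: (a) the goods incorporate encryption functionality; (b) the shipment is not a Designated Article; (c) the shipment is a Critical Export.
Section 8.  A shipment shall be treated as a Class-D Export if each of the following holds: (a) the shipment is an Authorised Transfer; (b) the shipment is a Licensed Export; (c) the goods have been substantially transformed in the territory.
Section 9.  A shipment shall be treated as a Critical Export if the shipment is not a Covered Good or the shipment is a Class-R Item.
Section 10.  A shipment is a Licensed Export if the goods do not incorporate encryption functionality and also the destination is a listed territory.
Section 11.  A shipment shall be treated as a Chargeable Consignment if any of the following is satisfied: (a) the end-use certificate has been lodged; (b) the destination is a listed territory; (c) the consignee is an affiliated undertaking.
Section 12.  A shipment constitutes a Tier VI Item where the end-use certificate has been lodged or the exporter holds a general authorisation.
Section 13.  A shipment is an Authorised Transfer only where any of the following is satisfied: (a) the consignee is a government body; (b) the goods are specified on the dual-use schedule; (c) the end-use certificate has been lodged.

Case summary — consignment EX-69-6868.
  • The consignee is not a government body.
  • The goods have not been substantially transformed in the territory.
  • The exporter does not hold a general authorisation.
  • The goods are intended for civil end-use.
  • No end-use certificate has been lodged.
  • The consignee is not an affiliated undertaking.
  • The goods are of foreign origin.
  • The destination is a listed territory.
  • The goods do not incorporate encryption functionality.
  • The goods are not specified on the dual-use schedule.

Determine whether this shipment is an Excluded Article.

Yes

Under section 11: the end-use certificate has been lodged? no; or the destination is a listed territory? yes; or the consignee is an affiliated undertaking? no. So the shipment is a Chargeable Consignment.
Under section 2: the exporter holds a general authorisation? no; or the consignee is a government body? no; or the goods are specified on the dual-use schedule? no. So the shipment is not a Registered Consignment.
Under section 1: Chargeable Consignment (section 11)? yes; or Registered Consignment (section 2)? no. So the shipment is an Excluded Article.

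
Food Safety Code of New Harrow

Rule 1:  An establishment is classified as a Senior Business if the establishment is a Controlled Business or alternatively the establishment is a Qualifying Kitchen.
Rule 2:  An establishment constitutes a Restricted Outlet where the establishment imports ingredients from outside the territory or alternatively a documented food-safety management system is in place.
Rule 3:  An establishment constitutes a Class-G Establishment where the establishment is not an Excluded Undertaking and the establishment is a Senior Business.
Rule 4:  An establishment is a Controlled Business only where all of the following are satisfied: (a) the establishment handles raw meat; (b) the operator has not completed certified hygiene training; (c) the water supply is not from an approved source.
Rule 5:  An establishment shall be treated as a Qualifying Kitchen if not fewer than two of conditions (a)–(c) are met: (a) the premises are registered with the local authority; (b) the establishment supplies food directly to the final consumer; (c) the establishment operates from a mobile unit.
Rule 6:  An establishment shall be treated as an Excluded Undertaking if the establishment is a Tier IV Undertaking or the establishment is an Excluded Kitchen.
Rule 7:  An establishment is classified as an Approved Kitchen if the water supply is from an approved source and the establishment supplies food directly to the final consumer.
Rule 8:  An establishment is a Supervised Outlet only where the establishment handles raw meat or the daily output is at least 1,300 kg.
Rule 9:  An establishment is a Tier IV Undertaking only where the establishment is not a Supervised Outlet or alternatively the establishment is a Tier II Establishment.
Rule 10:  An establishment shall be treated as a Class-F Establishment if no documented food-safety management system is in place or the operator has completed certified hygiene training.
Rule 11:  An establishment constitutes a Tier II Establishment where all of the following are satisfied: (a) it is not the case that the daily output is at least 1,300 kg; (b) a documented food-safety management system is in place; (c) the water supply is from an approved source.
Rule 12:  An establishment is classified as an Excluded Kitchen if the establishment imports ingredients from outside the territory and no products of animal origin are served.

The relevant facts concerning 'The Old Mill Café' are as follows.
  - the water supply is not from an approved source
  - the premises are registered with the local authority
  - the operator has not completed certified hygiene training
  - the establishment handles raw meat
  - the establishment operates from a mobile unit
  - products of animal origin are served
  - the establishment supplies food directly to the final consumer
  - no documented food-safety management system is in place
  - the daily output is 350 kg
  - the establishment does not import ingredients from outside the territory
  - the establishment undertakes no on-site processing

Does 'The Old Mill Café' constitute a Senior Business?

Yes

Under rule 4: the establishment handles raw meat? yes; and the operator has not completed certified hygiene training? yes; and the water supply is not from an approved source? yes. So the establishment is a Controlled Business.
Under rule 5: the premises are registered with the local authority? yes; the establishment supplies food directly to the final consumer? yes; the establishment operates from a mobile unit? yes — 3 of 3 hold (need ≥2) → satisfied.
Under rule 1: Controlled Business (rule 4)? yes; or Qualifying Kitchen (rule 5)? yes. So the establishment is a Senior Business.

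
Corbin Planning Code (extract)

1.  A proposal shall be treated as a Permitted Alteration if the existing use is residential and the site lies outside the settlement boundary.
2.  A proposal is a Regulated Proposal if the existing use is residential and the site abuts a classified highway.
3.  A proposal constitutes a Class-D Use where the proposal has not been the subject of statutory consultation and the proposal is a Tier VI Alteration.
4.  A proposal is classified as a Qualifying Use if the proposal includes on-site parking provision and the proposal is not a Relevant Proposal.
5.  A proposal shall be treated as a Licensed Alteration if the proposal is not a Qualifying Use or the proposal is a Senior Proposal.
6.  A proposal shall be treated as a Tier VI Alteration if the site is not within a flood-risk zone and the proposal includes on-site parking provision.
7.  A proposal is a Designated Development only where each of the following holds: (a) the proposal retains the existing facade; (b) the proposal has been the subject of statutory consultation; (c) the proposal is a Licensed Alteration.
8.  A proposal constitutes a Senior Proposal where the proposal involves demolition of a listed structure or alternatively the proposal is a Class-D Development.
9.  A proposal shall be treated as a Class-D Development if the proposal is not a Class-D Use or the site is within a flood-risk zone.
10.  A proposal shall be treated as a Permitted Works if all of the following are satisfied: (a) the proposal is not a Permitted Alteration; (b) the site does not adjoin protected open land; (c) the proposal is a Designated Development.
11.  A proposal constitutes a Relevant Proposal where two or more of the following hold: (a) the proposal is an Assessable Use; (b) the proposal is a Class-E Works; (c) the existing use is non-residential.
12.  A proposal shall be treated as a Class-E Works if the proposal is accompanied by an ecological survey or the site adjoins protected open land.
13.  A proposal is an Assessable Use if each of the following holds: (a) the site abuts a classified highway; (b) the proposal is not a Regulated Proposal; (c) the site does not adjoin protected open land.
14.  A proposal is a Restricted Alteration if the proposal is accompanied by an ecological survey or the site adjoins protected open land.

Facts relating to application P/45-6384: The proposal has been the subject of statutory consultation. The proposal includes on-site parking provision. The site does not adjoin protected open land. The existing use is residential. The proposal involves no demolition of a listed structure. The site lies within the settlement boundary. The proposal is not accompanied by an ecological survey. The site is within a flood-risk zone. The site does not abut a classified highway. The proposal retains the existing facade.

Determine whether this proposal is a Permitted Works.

Yes

paragraph 1 — Permitted Alteration: [the existing use is residential? yes] AND [the site lies outside the settlement boundary? no] → not satisfied.
paragraph 2 — Regulated Proposal: [the existing use is residential? yes] AND [the site abuts a classified highway? no] → not satisfied.
paragraph 13 — Assessable Use: [the site abuts a classified highway? no] AND [not a Regulated Proposal (paragraph 2)? yes] AND [the site does not adjoin protected open land? yes] → not satisfied.
paragraph 12 — Class-E Works: [the proposal is accompanied by an ecological survey? no] OR [the site adjoins protected open land? no] → not satisfied.
paragraph 11 — Relevant Proposal: Assessable Use (paragraph 13)? no; Class-E Works (paragraph 12)? no; the existing use is non-residential? no — 0 of 3 hold (need ≥2) → not satisfied.
paragraph 4 — Qualifying Use: [the proposal includes on-site parking provision? yes] AND [not a Relevant Proposal (paragraph 11)? yes] → satisfied.
paragraph 6 — Tier VI Alteration: [the site is not within a flood-risk zone? no] AND [the proposal includes on-site parking provision? yes] → not satisfied.
paragraph 3 — Class-D Use: [the proposal has not been the subject of statutory consultation? no] AND [Tier VI Alteration (paragraph 6)? no] → not satisfied.
paragraph 9 — Class-D Development: [not a Class-D Use (paragraph 3)? yes] OR [the site is within a flood-risk zone? yes] → satisfied.
paragraph 8 — Senior Proposal: [the proposal involves demolition of a listed structure? no] OR [Class-D Development (paragraph 9)? yes] → satisfied.
paragraph 5 — Licensed Alteration: [not a Qualifying Use (paragraph 4)? no] OR [Senior Proposal (paragraph 8)? yes] → satisfied.
paragraph 7 — Designated Development: [the proposal retains the existing facade? yes] AND [the proposal has been the subject of statutory consultation? yes] AND [Licensed Alteration (paragraph 5)? yes] → satisfied.
paragraph 10 — Permitted Works: [not a Permitted Alteration (paragraph 1)? yes] AND [the site does not adjoin protected open land? yes] AND [Designated Development (paragraph 7)? yes] → satisfied.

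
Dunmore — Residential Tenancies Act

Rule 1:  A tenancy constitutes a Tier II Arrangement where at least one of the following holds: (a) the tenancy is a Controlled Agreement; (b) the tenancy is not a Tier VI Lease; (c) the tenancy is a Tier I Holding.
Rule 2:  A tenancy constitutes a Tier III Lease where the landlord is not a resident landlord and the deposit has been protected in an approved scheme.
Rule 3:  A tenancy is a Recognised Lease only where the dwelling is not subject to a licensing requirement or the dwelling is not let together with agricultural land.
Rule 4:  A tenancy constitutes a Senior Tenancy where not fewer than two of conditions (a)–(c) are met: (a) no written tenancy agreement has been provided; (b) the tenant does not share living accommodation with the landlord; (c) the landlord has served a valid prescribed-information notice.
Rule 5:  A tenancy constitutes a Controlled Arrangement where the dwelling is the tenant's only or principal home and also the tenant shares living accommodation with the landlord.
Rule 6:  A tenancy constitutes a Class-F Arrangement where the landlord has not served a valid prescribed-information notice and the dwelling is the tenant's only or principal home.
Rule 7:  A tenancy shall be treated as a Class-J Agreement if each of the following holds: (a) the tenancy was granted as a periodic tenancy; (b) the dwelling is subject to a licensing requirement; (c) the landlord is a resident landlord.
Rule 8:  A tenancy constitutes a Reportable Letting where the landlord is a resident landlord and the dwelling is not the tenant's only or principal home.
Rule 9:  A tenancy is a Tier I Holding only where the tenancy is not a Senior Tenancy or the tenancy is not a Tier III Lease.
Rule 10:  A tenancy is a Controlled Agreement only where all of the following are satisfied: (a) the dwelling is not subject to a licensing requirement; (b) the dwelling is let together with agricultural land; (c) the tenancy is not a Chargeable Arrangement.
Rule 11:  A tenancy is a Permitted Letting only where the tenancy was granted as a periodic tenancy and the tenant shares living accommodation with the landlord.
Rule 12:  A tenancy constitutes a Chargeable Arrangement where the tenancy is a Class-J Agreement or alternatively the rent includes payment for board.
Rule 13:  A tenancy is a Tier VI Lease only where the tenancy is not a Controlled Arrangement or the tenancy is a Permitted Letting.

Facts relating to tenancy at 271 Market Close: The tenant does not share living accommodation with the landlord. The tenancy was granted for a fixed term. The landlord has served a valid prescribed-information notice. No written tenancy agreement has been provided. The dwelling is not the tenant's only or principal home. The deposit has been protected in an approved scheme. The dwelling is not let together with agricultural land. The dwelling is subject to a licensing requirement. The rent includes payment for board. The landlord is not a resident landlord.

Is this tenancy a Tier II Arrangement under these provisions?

rule 7 — Class-J Agreement: [the tenancy was granted as a periodic tenancy? no] AND [the dwelling is subject to a licensing requirement? yes] AND [the landlord is a resident landlord? no] → not satisfied.
rule 12 — Chargeable Arrangement: [Class-J Agreement (rule 7)? no] OR [the rent includes payment for board? yes] → satisfied.
rule 10 — Controlled Agreement: [the dwelling is not subject to a licensing requirement? no] AND [the dwelling is let together with agricultural land? no] AND [not a Chargeable Arrangement (rule 12)? no] → not satisfied.
rule 5 — Controlled Arrangement: [the dwelling is the tenant's only or principal home? no] AND [the tenant shares living accommodation with the landlord? no] → not satisfied.
rule 11 — Permitted Letting: [the tenancy was granted as a periodic tenancy? no] AND [the tenant shares living accommodation with the landlord? no] → not satisfied.
rule 13 — Tier VI Lease: [not a Controlled Arrangement (rule 5)? yes] OR [Permitted Letting (rule 11)? no] → satisfied.
rule 4 — Senior Tenancy: no written tenancy agreement has been provided? yes; the tenant does not share living accommodation with the landlord? yes; the landlord has served a valid prescribed-information notice? yes — 3 of 3 hold (need ≥2) → satisfied.
rule 2 — Tier III Lease: [the landlord is not a resident landlord? yes] AND [the deposit has been protected in an approved scheme? yes] → satisfied.
rule 9 — Tier I Holding: [not a Senior Tenancy (rule 4)? no] OR [not a Tier III Lease (rule 2)? no] → not satisfied.
rule 1 — Tier II Arrangement: [Controlled Agreement (rule 10)? no] OR [not a Tier VI Lease (rule 13)? no] OR [Tier I Holding (rule 9)? no] → not satisfied.

No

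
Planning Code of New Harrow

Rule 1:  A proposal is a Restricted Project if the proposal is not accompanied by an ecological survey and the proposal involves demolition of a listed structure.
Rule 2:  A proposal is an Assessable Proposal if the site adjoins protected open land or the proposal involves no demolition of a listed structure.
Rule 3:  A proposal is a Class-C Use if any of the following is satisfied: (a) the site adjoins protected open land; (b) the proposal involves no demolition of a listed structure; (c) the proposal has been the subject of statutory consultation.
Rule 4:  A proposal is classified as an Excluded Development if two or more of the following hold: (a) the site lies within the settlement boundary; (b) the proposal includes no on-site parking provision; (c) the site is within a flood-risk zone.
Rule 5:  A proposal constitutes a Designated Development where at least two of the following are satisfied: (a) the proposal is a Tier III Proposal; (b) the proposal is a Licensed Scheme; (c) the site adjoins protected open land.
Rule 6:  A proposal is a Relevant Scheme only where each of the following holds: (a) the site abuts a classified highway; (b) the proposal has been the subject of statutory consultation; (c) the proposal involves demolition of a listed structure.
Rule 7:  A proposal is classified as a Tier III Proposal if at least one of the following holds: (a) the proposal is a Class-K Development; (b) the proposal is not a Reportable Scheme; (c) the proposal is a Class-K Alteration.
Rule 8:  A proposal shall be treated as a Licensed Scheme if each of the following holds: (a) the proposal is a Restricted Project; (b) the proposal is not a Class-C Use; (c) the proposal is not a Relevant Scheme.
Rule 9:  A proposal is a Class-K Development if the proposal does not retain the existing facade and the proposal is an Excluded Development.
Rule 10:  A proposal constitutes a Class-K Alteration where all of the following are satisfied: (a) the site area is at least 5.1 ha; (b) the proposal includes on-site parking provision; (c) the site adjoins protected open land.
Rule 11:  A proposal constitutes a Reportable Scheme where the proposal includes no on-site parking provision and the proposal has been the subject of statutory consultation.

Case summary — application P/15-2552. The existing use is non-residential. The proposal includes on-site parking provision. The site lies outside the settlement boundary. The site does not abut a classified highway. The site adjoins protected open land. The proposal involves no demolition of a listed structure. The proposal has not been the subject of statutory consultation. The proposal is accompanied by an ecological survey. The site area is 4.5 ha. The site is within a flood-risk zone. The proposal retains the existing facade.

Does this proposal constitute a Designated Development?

Yes

Under rule 4: the site lies within the settlement boundary? no; the proposal includes no on-site parking provision? no; the site is within a flood-risk zone? yes — 1 of 3 hold (need ≥2) → not satisfied.
Under rule 9: the proposal does not retain the existing facade? no; and Excluded Development (rule 4)? no. So the proposal is not a Class-K Development.
Under rule 11: the proposal includes no on-site parking provision? no; and the proposal has been the subject of statutory consultation? no. So the proposal is not a Reportable Scheme.
Under rule 10: site area: 4.5 ha ≥ 5.1 ha? no; and the proposal includes on-site parking provision? yes; and the site adjoins protected open land? yes. So the proposal is not a Class-K Alteration.
Under rule 7: Class-K Development (rule 9)? no; or not a Reportable Scheme (rule 11)? yes; or Class-K Alteration (rule 10)? no. So the proposal is a Tier III Proposal.
Under rule 1: the proposal is not accompanied by an ecological survey? no; and the proposal involves demolition of a listed structure? no. So the proposal is not a Restricted Project.
Under rule 3: the site adjoins protected open land? yes; or the proposal involves no demolition of a listed structure? yes; or the proposal has been the subject of statutory consultation? no. So the proposal is a Class-C Use.
Under rule 6: the site abuts a classified highway? no; and the proposal has been the subject of statutory consultation? no; and the proposal involves demolition of a listed structure? no. So the proposal is not a Relevant Scheme.
Under rule 8: Restricted Project (rule 1)? no; and not a Class-C Use (rule 3)? no; and not a Relevant Scheme (rule 6)? yes. So the proposal is not a Licensed Scheme.
Under rule 5: Tier III Proposal (rule 7)? yes; Licensed Scheme (rule 8)? no; the site adjoins protected open land? yes — 2 of 3 hold (need ≥2) → satisfied.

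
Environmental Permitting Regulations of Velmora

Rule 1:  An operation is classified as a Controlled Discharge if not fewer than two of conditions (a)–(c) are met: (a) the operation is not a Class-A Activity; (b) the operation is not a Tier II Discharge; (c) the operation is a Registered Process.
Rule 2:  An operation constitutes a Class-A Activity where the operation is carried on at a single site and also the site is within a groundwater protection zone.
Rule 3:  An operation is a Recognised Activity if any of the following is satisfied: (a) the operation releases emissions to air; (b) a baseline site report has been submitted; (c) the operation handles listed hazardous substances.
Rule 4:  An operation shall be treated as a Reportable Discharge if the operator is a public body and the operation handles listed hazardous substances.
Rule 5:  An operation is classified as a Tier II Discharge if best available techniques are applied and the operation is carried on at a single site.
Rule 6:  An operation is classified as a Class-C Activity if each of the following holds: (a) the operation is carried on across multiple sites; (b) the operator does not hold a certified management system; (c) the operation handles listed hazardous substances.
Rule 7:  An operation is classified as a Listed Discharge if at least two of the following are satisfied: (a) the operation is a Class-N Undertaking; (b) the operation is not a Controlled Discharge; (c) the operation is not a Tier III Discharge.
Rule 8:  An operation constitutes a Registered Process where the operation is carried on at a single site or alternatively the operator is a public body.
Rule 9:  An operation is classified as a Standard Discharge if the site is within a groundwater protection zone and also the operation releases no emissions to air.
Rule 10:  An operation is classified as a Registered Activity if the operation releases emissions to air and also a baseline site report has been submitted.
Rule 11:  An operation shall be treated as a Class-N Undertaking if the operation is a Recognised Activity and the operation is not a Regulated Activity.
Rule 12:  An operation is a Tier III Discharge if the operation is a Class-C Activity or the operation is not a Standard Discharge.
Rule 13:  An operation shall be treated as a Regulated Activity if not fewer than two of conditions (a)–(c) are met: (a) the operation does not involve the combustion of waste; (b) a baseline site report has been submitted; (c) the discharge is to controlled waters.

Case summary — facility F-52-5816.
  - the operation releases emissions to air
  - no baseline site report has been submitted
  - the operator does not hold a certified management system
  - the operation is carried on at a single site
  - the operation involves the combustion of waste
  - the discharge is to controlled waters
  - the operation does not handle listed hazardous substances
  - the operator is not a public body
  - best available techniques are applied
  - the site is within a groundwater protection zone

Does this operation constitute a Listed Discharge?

Yes

Under rule 3: the operation releases emissions to air? yes; or a baseline site report has been submitted? no; or the operation handles listed hazardous substances? no. So the operation is a Recognised Activity.
Under rule 13: the operation does not involve the combustion of waste? no; a baseline site report has been submitted? no; the discharge is to controlled waters? yes — 1 of 3 hold (need ≥2) → not satisfied.
Under rule 11: Recognised Activity (rule 3)? yes; and not a Regulated Activity (rule 13)? yes. So the operation is a Class-N Undertaking.
Under rule 2: the operation is carried on at a single site? yes; and the site is within a groundwater protection zone? yes. So the operation is a Class-A Activity.
Under rule 5: best available techniques are applied? yes; and the operation is carried on at a single site? yes. So the operation is a Tier II Discharge.
Under rule 8: the operation is carried on at a single site? yes; or the operator is a public body? no. So the operation is a Registered Process.
Under rule 1: not a Class-A Activity (rule 2)? no; not a Tier II Discharge (rule 5)? no; Registered Process (rule 8)? yes — 1 of 3 hold (need ≥2) → not satisfied.
Under rule 6: the operation is carried on across multiple sites? no; and the operator does not hold a certified management system? yes; and the operation handles listed hazardous substances? no. So the operation is not a Class-C Activity.
Under rule 9: the site is within a groundwater protection zone? yes; and the operation releases no emissions to air? no. So the operation is not a Standard Discharge.
Under rule 12: Class-C Activity (rule 6)? no; or not a Standard Discharge (rule 9)? yes. So the operation is a Tier III Discharge.
Under rule 7: Class-N Undertaking (rule 11)? yes; not a Controlled Discharge (rule 1)? yes; not a Tier III Discharge (rule 12)? no — 2 of 3 hold (need ≥2) → satisfied.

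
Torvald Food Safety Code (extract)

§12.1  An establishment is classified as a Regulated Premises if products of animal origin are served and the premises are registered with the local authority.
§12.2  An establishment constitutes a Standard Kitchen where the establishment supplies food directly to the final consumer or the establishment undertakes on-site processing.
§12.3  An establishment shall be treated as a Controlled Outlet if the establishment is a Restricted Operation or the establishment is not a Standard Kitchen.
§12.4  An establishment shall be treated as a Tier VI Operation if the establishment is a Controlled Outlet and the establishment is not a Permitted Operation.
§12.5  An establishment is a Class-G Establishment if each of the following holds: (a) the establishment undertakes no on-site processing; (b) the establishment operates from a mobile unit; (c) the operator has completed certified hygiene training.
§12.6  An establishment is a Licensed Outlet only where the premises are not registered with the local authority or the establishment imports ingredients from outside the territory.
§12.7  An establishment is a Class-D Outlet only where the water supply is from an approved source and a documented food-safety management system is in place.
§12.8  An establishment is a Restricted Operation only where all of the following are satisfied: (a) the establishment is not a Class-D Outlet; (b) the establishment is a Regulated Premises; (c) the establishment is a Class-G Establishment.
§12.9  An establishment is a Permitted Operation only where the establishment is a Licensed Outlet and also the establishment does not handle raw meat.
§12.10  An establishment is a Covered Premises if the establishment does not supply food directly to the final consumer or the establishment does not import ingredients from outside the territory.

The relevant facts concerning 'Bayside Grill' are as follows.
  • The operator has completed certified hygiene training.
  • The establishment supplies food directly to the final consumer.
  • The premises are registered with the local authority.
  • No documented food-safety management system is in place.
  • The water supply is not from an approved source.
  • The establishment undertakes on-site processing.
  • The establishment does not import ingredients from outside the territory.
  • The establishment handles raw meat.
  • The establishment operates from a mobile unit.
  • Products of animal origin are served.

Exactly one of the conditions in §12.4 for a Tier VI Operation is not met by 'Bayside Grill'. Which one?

§12.7 — Class-D Outlet: [the water supply is from an approved source? no] AND [a documented food-safety management system is in place? no] → not satisfied.
§12.1 — Regulated Premises: [products of animal origin are served? yes] AND [the premises are registered with the local authority? yes] → satisfied.
§12.5 — Class-G Establishment: [the establishment undertakes no on-site processing? no] AND [the establishment operates from a mobile unit? yes] AND [the operator has completed certified hygiene training? yes] → not satisfied.
§12.8 — Restricted Operation: [not a Class-D Outlet (§12.7)? yes] AND [Regulated Premises (§12.1)? yes] AND [Class-G Establishment (§12.5)? no] → not satisfied.
§12.2 — Standard Kitchen: [the establishment supplies food directly to the final consumer? yes] OR [the establishment undertakes on-site processing? yes] → satisfied.
§12.3 — Controlled Outlet: [Restricted Operation (§12.8)? no] OR [not a Standard Kitchen (§12.2)? no] → not satisfied.
§12.6 — Licensed Outlet: [the premises are not registered with the local authority? no] OR [the establishment imports ingredients from outside the territory? no] → not satisfied.
§12.9 — Permitted Operation: [Licensed Outlet (§12.6)? no] AND [the establishment does not handle raw meat? no] → not satisfied.
§12.4 — Tier VI Operation: [Controlled Outlet (§12.3)? no] AND [not a Permitted Operation (§12.9)? yes] → not satisfied.

Controlled Outlet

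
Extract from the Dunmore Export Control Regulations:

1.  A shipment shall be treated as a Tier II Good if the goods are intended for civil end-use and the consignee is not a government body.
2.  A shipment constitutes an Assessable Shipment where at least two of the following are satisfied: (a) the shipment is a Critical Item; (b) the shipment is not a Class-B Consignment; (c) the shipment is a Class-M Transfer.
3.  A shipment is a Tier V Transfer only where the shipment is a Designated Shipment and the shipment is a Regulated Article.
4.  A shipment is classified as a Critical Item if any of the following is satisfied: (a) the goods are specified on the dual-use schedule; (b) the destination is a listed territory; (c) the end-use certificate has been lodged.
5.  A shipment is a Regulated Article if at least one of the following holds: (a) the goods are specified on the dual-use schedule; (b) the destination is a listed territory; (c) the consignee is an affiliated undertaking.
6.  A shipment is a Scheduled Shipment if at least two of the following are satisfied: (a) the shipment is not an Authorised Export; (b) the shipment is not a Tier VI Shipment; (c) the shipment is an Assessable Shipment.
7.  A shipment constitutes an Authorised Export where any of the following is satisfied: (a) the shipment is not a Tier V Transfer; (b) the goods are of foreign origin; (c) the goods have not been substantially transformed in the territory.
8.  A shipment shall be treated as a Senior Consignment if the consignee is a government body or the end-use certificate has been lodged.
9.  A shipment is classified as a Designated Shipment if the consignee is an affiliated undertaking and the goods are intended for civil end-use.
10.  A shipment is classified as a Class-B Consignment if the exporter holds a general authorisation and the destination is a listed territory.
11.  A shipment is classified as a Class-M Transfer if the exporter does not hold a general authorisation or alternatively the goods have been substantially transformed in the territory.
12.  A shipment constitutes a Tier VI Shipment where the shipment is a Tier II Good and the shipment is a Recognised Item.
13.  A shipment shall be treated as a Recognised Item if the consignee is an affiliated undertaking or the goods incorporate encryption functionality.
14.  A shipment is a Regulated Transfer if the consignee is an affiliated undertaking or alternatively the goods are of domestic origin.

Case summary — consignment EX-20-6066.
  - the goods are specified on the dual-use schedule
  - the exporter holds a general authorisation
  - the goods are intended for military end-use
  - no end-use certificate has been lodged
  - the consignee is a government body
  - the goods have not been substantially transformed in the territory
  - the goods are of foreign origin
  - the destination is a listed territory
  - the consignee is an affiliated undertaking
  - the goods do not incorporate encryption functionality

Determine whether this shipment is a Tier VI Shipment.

paragraph 1 — Tier II Good: [the goods are intended for civil end-use? no] AND [the consignee is not a government body? no] → not satisfied.
paragraph 13 — Recognised Item: [the consignee is an affiliated undertaking? yes] OR [the goods incorporate encryption functionality? no] → satisfied.
paragraph 12 — Tier VI Shipment: [Tier II Good (paragraph 1)? no] AND [Recognised Item (paragraph 13)? yes] → not satisfied.

No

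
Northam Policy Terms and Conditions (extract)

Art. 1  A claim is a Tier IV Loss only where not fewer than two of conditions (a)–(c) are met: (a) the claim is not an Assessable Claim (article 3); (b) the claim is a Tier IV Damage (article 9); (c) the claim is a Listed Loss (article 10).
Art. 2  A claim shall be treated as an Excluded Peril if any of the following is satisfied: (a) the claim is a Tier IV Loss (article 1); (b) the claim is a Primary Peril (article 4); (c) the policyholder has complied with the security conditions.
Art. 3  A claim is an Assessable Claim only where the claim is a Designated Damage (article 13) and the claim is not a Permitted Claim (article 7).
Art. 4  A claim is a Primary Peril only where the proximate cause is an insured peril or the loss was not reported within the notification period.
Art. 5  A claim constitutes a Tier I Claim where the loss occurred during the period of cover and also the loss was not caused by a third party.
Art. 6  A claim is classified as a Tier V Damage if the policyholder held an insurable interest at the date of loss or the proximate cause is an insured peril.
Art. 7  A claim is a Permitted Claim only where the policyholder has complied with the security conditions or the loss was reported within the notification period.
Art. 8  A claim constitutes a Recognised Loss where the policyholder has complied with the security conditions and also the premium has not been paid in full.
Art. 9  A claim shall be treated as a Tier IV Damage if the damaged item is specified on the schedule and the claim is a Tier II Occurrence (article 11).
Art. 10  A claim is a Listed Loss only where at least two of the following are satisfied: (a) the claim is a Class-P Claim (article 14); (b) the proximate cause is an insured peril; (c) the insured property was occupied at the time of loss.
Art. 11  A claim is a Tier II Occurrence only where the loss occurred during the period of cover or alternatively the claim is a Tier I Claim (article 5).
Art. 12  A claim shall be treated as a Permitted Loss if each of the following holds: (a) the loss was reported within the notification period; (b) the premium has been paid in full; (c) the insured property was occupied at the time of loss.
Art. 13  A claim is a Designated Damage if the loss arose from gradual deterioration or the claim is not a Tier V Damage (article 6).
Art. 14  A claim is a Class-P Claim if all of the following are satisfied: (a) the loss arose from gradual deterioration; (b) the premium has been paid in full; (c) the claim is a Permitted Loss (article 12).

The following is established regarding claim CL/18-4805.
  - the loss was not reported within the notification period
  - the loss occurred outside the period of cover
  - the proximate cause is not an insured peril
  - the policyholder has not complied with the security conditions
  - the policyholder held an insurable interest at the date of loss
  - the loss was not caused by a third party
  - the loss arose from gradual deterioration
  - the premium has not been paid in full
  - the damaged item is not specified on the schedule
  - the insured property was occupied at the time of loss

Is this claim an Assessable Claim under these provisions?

Yes

Under article 6: the policyholder held an insurable interest at the date of loss? yes; or the proximate cause is an insured peril? no. So the claim is a Tier V Damage.
Under article 13: the loss arose from gradual deterioration? yes; or not a Tier V Damage (article 6)? no. So the claim is a Designated Damage.
Under article 7: the policyholder has complied with the security conditions? no; or the loss was reported within the notification period? no. So the claim is not a Permitted Claim.
Under article 3: Designated Damage (article 13)? yes; and not a Permitted Claim (article 7)? yes. So the claim is an Assessable Claim.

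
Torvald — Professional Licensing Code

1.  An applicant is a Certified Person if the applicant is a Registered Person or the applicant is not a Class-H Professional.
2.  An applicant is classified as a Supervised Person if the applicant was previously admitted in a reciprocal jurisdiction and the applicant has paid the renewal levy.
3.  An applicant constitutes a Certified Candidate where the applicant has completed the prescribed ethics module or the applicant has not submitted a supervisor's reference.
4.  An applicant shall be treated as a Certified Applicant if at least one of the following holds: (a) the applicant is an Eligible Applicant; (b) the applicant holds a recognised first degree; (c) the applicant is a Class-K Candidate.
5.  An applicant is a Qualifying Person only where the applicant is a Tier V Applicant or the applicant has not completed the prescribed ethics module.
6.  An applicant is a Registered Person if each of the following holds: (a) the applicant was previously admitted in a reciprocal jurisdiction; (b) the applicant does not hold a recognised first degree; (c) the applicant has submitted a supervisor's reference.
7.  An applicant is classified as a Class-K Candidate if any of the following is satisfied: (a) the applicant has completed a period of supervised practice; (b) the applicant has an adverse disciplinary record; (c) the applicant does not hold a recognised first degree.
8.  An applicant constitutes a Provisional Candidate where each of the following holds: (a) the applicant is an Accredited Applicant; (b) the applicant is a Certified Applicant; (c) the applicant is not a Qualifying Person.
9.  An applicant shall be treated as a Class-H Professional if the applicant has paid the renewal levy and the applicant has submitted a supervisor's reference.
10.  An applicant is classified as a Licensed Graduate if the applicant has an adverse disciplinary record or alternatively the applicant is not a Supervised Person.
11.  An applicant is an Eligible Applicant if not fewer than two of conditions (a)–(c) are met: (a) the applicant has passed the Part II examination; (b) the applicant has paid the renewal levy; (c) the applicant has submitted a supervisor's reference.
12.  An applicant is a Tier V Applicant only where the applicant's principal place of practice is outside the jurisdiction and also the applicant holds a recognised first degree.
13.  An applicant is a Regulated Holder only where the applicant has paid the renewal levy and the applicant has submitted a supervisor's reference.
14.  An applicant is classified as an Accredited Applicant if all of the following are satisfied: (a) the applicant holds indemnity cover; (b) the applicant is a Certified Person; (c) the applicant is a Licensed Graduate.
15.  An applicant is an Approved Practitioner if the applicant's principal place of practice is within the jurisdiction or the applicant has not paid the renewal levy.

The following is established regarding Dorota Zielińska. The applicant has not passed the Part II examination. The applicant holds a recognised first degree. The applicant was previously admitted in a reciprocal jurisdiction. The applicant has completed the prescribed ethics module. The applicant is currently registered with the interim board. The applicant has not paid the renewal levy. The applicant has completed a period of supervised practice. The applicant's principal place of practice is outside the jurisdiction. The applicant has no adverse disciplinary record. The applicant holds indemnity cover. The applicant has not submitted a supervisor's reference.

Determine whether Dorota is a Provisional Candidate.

paragraph 6 — Registered Person: [the applicant was previously admitted in a reciprocal jurisdiction? yes] AND [the applicant does not hold a recognised first degree? no] AND [the applicant has submitted a supervisor's reference? no] → not satisfied.
paragraph 9 — Class-H Professional: [the applicant has paid the renewal levy? no] AND [the applicant has submitted a supervisor's reference? no] → not satisfied.
paragraph 1 — Certified Person: [Registered Person (paragraph 6)? no] OR [not a Class-H Professional (paragraph 9)? yes] → satisfied.
paragraph 2 — Supervised Person: [the applicant was previously admitted in a reciprocal jurisdiction? yes] AND [the applicant has paid the renewal levy? no] → not satisfied.
paragraph 10 — Licensed Graduate: [the applicant has an adverse disciplinary record? no] OR [not a Supervised Person (paragraph 2)? yes] → satisfied.
paragraph 14 — Accredited Applicant: [the applicant holds indemnity cover? yes] AND [Certified Person (paragraph 1)? yes] AND [Licensed Graduate (paragraph 10)? yes] → satisfied.
paragraph 11 — Eligible Applicant: the applicant has passed the Part II examination? no; the applicant has paid the renewal levy? no; the applicant has submitted a supervisor's reference? no — 0 of 3 hold (need ≥2) → not satisfied.
paragraph 7 — Class-K Candidate: [the applicant has completed a period of supervised practice? yes] OR [the applicant has an adverse disciplinary record? no] OR [the applicant does not hold a recognised first degree? no] → satisfied.
paragraph 4 — Certified Applicant: [Eligible Applicant (paragraph 11)? no] OR [the applicant holds a recognised first degree? yes] OR [Class-K Candidate (paragraph 7)? yes] → satisfied.
paragraph 12 — Tier V Applicant: [the applicant's principal place of practice is outside the jurisdiction? yes] AND [the applicant holds a recognised first degree? yes] → satisfied.
paragraph 5 — Qualifying Person: [Tier V Applicant (paragraph 12)? yes] OR [the applicant has not completed the prescribed ethics module? no] → satisfied.
paragraph 8 — Provisional Candidate: [Accredited Applicant (paragraph 14)? yes] AND [Certified Applicant (paragraph 4)? yes] AND [not a Qualifying Person (paragraph 5)? no] → not satisfied.

No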